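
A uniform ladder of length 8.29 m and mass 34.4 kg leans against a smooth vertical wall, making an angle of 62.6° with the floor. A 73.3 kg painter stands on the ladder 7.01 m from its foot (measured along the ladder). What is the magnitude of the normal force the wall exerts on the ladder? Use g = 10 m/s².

N_wall ≈ 410 N

About the foot of the ladder:
Ladder weight 34.4×10 = 344 N acts at 4.145 m along the ladder; its horizontal arm is 4.145·cos62.6° = 1.908 m → τ = 656.4 N·m clockwise.
Painter: 73.3×10 = 733 N at 7.01 m → arm 3.226 m → τ = 2365 N·m clockwise.
Wall normal N acts horizontally at the top; its moment arm is the height L sinθ = 8.29·sin62.6° = 7.36 m, counterclockwise.
For rotational equilibrium, N × 7.36 = 3021, so N = 410 N.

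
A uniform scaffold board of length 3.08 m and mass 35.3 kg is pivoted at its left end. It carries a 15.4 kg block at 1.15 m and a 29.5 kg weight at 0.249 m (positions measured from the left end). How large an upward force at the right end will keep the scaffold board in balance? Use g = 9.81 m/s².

Sum moments about the left end (the unknown pivot reaction has zero arm there).
Beam weight: 35.3 × 9.81 = 346.3 N down at 1.54 m → arm 1.54 m, τ = 346.3 × 1.54 = 533.3 N·m clockwise.
Block: 15.4 × 9.81 = 151.1 N down at 1.15 m → arm 1.15 m, τ = 151.1 × 1.15 = 173.8 N·m clockwise.
Weight: 29.5 × 9.81 = 289.4 N down at 0.249 m → arm 0.249 m, τ = 289.4 × 0.249 = 72.06 N·m clockwise.
Net moment of the loads = 779.2 N·m clockwise.
The upward force F acts at the right end, arm 3.08 m, giving F × 3.08 counterclockwise.
Setting net torque to zero: F × 3.08 = 779.2 → F = 779.2 / 3.08 = 253 N.

F ≈ 253 N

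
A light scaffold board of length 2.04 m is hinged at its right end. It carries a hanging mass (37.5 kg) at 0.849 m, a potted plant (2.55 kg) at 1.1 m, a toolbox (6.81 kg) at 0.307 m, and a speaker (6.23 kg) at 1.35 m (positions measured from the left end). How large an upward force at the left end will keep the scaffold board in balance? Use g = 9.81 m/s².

Sum moments about the right end (the unknown pivot reaction has zero arm there).
Hanging mass: 37.5 × 9.81 = 367.9 N down at 0.849 m → arm 1.191 m, τ = 367.9 × 1.191 = 438.2 N·m counterclockwise.
Potted plant: 2.55 × 9.81 = 25.02 N down at 1.1 m → arm 0.94 m, τ = 25.02 × 0.94 = 23.52 N·m counterclockwise.
Toolbox: 6.81 × 9.81 = 66.81 N down at 0.307 m → arm 1.733 m, τ = 66.81 × 1.733 = 115.8 N·m counterclockwise.
Speaker: 6.23 × 9.81 = 61.12 N down at 1.35 m → arm 0.69 m, τ = 61.12 × 0.69 = 42.17 N·m counterclockwise.
Net moment of the loads = 619.7 N·m counterclockwise.
The upward force F acts at the left end, arm 2.04 m, giving F × 2.04 clockwise.
Balancing moments: F × 2.04 = 619.7, giving F = 619.7 / 2.04 = 304 N.

F ≈ 304 N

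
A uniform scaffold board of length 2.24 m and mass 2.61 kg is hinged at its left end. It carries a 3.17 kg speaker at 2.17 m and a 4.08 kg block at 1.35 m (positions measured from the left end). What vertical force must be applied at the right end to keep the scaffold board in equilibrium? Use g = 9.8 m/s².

F ≈ 67 N

Choose the left end as the axis so the unknown pivot reaction has zero arm there.
Beam weight: 2.61 × 9.8 = 25.58 N down at 1.12 m → arm 1.12 m, τ = 25.58 × 1.12 = 28.65 N·m clockwise.
Speaker: 3.17 × 9.8 = 31.07 N down at 2.17 m → arm 2.17 m, τ = 31.07 × 2.17 = 67.42 N·m clockwise.
Block: 4.08 × 9.8 = 39.98 N down at 1.35 m → arm 1.35 m, τ = 39.98 × 1.35 = 53.97 N·m clockwise.
Net moment of the loads = 150 N·m clockwise.
The upward force F acts at the right end, arm 2.24 m, giving F × 2.24 counterclockwise.
Balancing moments: F × 2.24 = 150, giving F = 150 / 2.24 = 67 N.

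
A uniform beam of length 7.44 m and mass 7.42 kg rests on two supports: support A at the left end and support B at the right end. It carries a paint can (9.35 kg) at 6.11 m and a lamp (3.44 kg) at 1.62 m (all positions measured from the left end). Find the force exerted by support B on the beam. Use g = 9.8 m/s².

About support A:
Beam weight: 7.42 × 9.8 = 72.72 N down at 3.72 m → arm 3.72 m, τ = 72.72 × 3.72 = 270.5 N·m clockwise.
Paint can: 9.35 × 9.8 = 91.63 N down at 6.11 m → arm 6.11 m, τ = 91.63 × 6.11 = 559.9 N·m clockwise.
Lamp: 3.44 × 9.8 = 33.71 N down at 1.62 m → arm 1.62 m, τ = 33.71 × 1.62 = 54.61 N·m clockwise.
Net load moment about support A = 885 N·m clockwise.
Reaction R at support B is upward at 7.44 m, arm 7.44 m → moment R × 7.44 counterclockwise.
For rotational equilibrium, R × 7.44 = 885, so R = 119 N.

R_B ≈ 119 N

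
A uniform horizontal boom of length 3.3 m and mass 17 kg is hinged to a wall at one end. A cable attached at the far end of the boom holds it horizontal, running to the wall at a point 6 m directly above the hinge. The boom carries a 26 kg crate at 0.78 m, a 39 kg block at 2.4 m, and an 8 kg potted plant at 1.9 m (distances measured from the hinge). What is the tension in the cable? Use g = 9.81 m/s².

T ≈ 533 N

Sum moments about the hinge (the unknown hinge reaction has zero arm there).
Beam weight: 17 × 9.81 = 166.8 N down at 1.65 m → arm 1.65 m, τ = 166.8 × 1.65 = 275.2 N·m clockwise.
Crate: 26 × 9.81 = 255.1 N down at 0.78 m → arm 0.78 m, τ = 255.1 × 0.78 = 199 N·m clockwise.
Block: 39 × 9.81 = 382.6 N down at 2.4 m → arm 2.4 m, τ = 382.6 × 2.4 = 918.2 N·m clockwise.
Potted plant: 8 × 9.81 = 78.48 N down at 1.9 m → arm 1.9 m, τ = 78.48 × 1.9 = 149.1 N·m clockwise.
Total clockwise load moment = 1542 N·m.
The cable tension T acts at 3.3 m; only its component perpendicular to the boom, T sinθ, produces torque. sinθ = h/√(h²+d²) = 6/√(6²+3.3²) = 0.8762.
Balancing moments: T × 3.3 × 0.8762 = 1542, giving T = 1542 / 2.891 = 533 N.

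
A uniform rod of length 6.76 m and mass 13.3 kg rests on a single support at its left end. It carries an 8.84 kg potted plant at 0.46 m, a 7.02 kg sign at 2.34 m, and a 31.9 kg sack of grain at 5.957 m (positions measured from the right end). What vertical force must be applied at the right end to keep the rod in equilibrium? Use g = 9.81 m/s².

F ≈ 228 N

Taking torques about the left end:
Beam weight: 13.3 × 9.81 = 130.5 N down at 3.38 m → arm 3.38 m, τ = 130.5 × 3.38 = 441.1 N·m clockwise.
Potted plant: 8.84 × 9.81 = 86.72 N down at 0.46 m → arm 6.3 m, τ = 86.72 × 6.3 = 546.3 N·m clockwise.
Sign: 7.02 × 9.81 = 68.87 N down at 2.34 m → arm 4.42 m, τ = 68.87 × 4.42 = 304.4 N·m clockwise.
Sack of grain: 31.9 × 9.81 = 312.9 N down at 5.957 m → arm 0.803 m, τ = 312.9 × 0.803 = 251.3 N·m clockwise.
Net moment of the loads = 1543 N·m clockwise.
The upward force F acts at the right end, arm 6.76 m, giving F × 6.76 counterclockwise.
Balancing moments: F × 6.76 = 1543, giving F = 1543 / 6.76 = 228 N.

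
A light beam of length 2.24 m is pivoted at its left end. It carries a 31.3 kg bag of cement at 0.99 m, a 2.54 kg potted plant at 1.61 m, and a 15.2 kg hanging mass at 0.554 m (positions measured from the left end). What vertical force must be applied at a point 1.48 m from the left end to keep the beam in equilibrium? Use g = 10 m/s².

Sum moments about the left end (the unknown pivot reaction has zero arm there).
Bag of cement: 31.3 × 10 = 313 N down at 0.99 m → arm 0.99 m, τ = 313 × 0.99 = 309.9 N·m clockwise.
Potted plant: 2.54 × 10 = 25.4 N down at 1.61 m → arm 1.61 m, τ = 25.4 × 1.61 = 40.89 N·m clockwise.
Hanging mass: 15.2 × 10 = 152 N down at 0.554 m → arm 0.554 m, τ = 152 × 0.554 = 84.21 N·m clockwise.
Net moment of the loads = 435 N·m clockwise.
The upward force F acts at a point 1.48 m from the left end, arm 1.48 m, giving F × 1.48 counterclockwise.
Setting net torque to zero: F × 1.48 = 435 → F = 435 / 1.48 = 294 N.

F ≈ 294 N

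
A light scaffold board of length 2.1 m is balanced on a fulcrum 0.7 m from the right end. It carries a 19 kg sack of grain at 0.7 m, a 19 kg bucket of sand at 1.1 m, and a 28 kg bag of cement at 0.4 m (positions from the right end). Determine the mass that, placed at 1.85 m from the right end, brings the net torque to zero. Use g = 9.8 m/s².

Taking torques about the fulcrum (at 0.7 m from the right end):
Sack of grain: acts at the fulcrum, moment arm 0 → no torque.
Bucket of sand: 19 × 9.8 = 186.2 N down at 1.1 m → arm 0.4 m, τ = 186.2 × 0.4 = 74.48 N·m counterclockwise.
Bag of cement: 28 × 9.8 = 274.4 N down at 0.4 m → arm 0.3 m, τ = 274.4 × 0.3 = 82.32 N·m clockwise.
Net moment of known loads = 7.84 N·m clockwise.
An unknown mass m at 1.85 m has arm 1.15 m; its moment is m·g·1.15 counterclockwise.
Στ = 0 ⇒ m × 9.8 × 1.15 = 7.84 ⇒ m = 7.84 / (9.8 × 1.15) = 0.696 kg.

m ≈ 0.696 kg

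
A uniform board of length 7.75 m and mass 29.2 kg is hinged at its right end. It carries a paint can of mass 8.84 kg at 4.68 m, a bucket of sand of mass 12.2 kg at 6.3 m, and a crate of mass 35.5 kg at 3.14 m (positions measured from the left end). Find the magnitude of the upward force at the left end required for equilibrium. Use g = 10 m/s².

F ≈ 415 N

Take moments about the right end.
Beam weight: 29.2 × 10 = 292 N down at 3.875 m → arm 3.875 m, τ = 292 × 3.875 = 1132 N·m counterclockwise.
Paint can: 8.84 × 10 = 88.4 N down at 4.68 m → arm 3.07 m, τ = 88.4 × 3.07 = 271.4 N·m counterclockwise.
Bucket of sand: 12.2 × 10 = 122 N down at 6.3 m → arm 1.45 m, τ = 122 × 1.45 = 176.9 N·m counterclockwise.
Crate: 35.5 × 10 = 355 N down at 3.14 m → arm 4.61 m, τ = 355 × 4.61 = 1637 N·m counterclockwise.
Net moment of the loads = 3217 N·m counterclockwise.
The upward force F acts at the left end, arm 7.75 m, giving F × 7.75 clockwise.
Balancing moments: F × 7.75 = 3217, giving F = 3217 / 7.75 = 415 N.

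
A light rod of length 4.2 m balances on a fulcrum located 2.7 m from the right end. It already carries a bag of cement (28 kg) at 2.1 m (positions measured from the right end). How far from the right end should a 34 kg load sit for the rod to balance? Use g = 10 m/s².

x ≈ 3.19 m from the right end

About the fulcrum (at 2.7 m from the right end):
Bag of cement: 28 × 10 = 280 N down at 2.1 m → arm 0.6 m, τ = 280 × 0.6 = 168 N·m clockwise.
Net moment of existing loads = 168 N·m clockwise.
The load weighs 34 × 10 = 340 N and must supply an equal counterclockwise moment, so its lever arm about the fulcrum is 168 / 340 = 0.494 m.
That puts it at 2.7 + 0.494 = 3.19 m from the right end.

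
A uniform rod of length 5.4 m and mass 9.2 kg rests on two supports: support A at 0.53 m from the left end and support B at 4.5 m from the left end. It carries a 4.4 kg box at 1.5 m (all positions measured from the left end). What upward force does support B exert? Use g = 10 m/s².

R_B ≈ 61 N

Sum moments about support A (its reaction then has zero moment arm).
Beam weight: 9.2 × 10 = 92 N down at 2.7 m → arm 2.17 m, τ = 92 × 2.17 = 199.6 N·m clockwise.
Box: 4.4 × 10 = 44 N down at 1.5 m → arm 0.97 m, τ = 44 × 0.97 = 42.68 N·m clockwise.
Net load moment about support A = 242.3 N·m clockwise.
Reaction R at support B is upward at 4.5 m, arm 3.97 m → moment R × 3.97 counterclockwise.
For rotational equilibrium, R × 3.97 = 242.3, so R = 61 N.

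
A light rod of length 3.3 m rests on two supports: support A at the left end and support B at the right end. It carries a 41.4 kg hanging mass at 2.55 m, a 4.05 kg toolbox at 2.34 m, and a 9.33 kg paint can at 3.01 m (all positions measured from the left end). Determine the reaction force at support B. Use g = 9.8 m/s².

Take moments about support A.
Hanging mass: 41.4 × 9.8 = 405.7 N down at 2.55 m → arm 2.55 m, τ = 405.7 × 2.55 = 1035 N·m clockwise.
Toolbox: 4.05 × 9.8 = 39.69 N down at 2.34 m → arm 2.34 m, τ = 39.69 × 2.34 = 92.87 N·m clockwise.
Paint can: 9.33 × 9.8 = 91.43 N down at 3.01 m → arm 3.01 m, τ = 91.43 × 3.01 = 275.2 N·m clockwise.
Net load moment about support A = 1403 N·m clockwise.
Reaction R at support B is upward at 3.3 m, arm 3.3 m → moment R × 3.3 counterclockwise.
Setting net torque to zero: R × 3.3 = 1403 → R = 425 N.

R_B ≈ 425 N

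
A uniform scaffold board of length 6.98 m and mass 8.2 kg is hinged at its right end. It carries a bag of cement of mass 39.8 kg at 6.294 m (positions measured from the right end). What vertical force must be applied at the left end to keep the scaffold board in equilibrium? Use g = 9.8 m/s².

F ≈ 392 N

About the right end:
Beam weight: 8.2 × 9.8 = 80.36 N down at 3.49 m → arm 3.49 m, τ = 80.36 × 3.49 = 280.5 N·m counterclockwise.
Bag of cement: 39.8 × 9.8 = 390 N down at 6.294 m → arm 6.294 m, τ = 390 × 6.294 = 2455 N·m counterclockwise.
Net moment of the loads = 2736 N·m counterclockwise.
The upward force F acts at the left end, arm 6.98 m, giving F × 6.98 clockwise.
Setting net torque to zero: F × 6.98 = 2736 → F = 2736 / 6.98 = 392 N.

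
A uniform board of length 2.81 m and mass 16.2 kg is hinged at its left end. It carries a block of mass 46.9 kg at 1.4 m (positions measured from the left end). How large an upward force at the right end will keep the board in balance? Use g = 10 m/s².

Taking torques about the left end:
Beam weight: 16.2 × 10 = 162 N down at 1.405 m → arm 1.405 m, τ = 162 × 1.405 = 227.6 N·m clockwise.
Block: 46.9 × 10 = 469 N down at 1.4 m → arm 1.4 m, τ = 469 × 1.4 = 656.6 N·m clockwise.
Net moment of the loads = 884.2 N·m clockwise.
The upward force F acts at the right end, arm 2.81 m, giving F × 2.81 counterclockwise.
Setting net torque to zero: F × 2.81 = 884.2 → F = 884.2 / 2.81 = 315 N.

F ≈ 315 N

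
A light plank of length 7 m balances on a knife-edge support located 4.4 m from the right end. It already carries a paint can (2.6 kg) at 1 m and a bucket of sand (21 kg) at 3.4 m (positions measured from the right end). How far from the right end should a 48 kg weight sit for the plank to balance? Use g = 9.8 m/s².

x ≈ 5.02 m from the right end

Taking torques about the knife-edge support (at 4.4 m from the right end):
Paint can: 2.6 × 9.8 = 25.48 N down at 1 m → arm 3.4 m, τ = 25.48 × 3.4 = 86.63 N·m clockwise.
Bucket of sand: 21 × 9.8 = 205.8 N down at 3.4 m → arm 1 m, τ = 205.8 × 1 = 205.8 N·m clockwise.
Net moment of existing loads = 292.4 N·m clockwise.
The weight weighs 48 × 9.8 = 470.4 N and must supply an equal counterclockwise moment, so its lever arm about the knife-edge support is 292.4 / 470.4 = 0.622 m.
That puts it at 4.4 + 0.622 = 5.02 m from the right end.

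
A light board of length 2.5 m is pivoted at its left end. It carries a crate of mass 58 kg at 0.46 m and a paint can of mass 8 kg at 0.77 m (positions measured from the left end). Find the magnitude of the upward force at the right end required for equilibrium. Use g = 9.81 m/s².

Choose the left end as the axis so the unknown pivot reaction has zero arm there.
Crate: 58 × 9.81 = 569 N down at 0.46 m → arm 0.46 m, τ = 569 × 0.46 = 261.7 N·m clockwise.
Paint can: 8 × 9.81 = 78.48 N down at 0.77 m → arm 0.77 m, τ = 78.48 × 0.77 = 60.43 N·m clockwise.
Net moment of the loads = 322.1 N·m clockwise.
The upward force F acts at the right end, arm 2.5 m, giving F × 2.5 counterclockwise.
Στ = 0 ⇒ F × 2.5 = 322.1 ⇒ F = 322.1 / 2.5 = 129 N.

F ≈ 129 N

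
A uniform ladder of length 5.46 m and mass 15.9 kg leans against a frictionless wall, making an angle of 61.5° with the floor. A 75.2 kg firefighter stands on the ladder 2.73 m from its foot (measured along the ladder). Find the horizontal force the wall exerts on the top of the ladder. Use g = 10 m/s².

About the foot of the ladder:
Ladder weight 15.9×10 = 159 N acts at 2.73 m along the ladder; its horizontal arm is 2.73·cos61.5° = 1.303 m → τ = 207.2 N·m clockwise.
Firefighter: 75.2×10 = 752 N at 2.73 m → arm 1.303 m → τ = 979.9 N·m clockwise.
Wall normal N acts horizontally at the top; its moment arm is the height L sinθ = 5.46·sin61.5° = 4.798 m, counterclockwise.
Στ = 0 ⇒ N × 4.798 = 1187 ⇒ N = 247 N.

N_wall ≈ 247 N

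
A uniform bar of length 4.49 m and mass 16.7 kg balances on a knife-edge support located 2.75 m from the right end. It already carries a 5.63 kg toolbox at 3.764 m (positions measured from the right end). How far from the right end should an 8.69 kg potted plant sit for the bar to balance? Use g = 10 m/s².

x ≈ 3.06 m from the right end

Choose the knife-edge support (at 2.75 m from the right end) as the axis so the support reaction has zero arm there.
Beam weight: 16.7 × 10 = 167 N down at 2.245 m → arm 0.505 m, τ = 167 × 0.505 = 84.33 N·m clockwise.
Toolbox: 5.63 × 10 = 56.3 N down at 3.764 m → arm 1.014 m, τ = 56.3 × 1.014 = 57.09 N·m counterclockwise.
Net moment of existing loads = 27.24 N·m clockwise.
The potted plant weighs 8.69 × 10 = 86.9 N and must supply an equal counterclockwise moment, so its lever arm about the knife-edge support is 27.24 / 86.9 = 0.313 m.
That puts it at 2.75 + 0.313 = 3.06 m from the right end.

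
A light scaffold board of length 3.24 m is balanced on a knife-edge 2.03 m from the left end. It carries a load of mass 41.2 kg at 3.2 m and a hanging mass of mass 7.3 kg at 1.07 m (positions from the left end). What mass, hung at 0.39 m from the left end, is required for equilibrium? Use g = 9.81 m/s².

Choose the knife-edge (at 2.03 m from the left end) as the axis so the support reaction has zero arm there.
Load: 41.2 × 9.81 = 404.2 N down at 3.2 m → arm 1.17 m, τ = 404.2 × 1.17 = 472.9 N·m clockwise.
Hanging mass: 7.3 × 9.81 = 71.61 N down at 1.07 m → arm 0.96 m, τ = 71.61 × 0.96 = 68.75 N·m counterclockwise.
Net moment of known loads = 404.1 N·m clockwise.
An unknown mass m at 0.39 m has arm 1.64 m; its moment is m·g·1.64 counterclockwise.
Setting net torque to zero: m × 9.81 × 1.64 = 404.1 → m = 404.1 / (9.81 × 1.64) = 25.1 kg.

m ≈ 25.1 kg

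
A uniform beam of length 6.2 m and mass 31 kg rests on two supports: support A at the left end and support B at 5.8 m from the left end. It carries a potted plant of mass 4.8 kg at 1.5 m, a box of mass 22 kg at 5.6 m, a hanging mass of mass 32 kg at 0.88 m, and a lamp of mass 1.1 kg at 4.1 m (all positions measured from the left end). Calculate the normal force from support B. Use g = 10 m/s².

About support A:
Beam weight: 31 × 10 = 310 N down at 3.1 m → arm 3.1 m, τ = 310 × 3.1 = 961 N·m clockwise.
Potted plant: 4.8 × 10 = 48 N down at 1.5 m → arm 1.5 m, τ = 48 × 1.5 = 72 N·m clockwise.
Box: 22 × 10 = 220 N down at 5.6 m → arm 5.6 m, τ = 220 × 5.6 = 1232 N·m clockwise.
Hanging mass: 32 × 10 = 320 N down at 0.88 m → arm 0.88 m, τ = 320 × 0.88 = 281.6 N·m clockwise.
Lamp: 1.1 × 10 = 11 N down at 4.1 m → arm 4.1 m, τ = 11 × 4.1 = 45.1 N·m clockwise.
Net load moment about support A = 2592 N·m clockwise.
Reaction R at support B is upward at 5.8 m, arm 5.8 m → moment R × 5.8 counterclockwise.
Setting net torque to zero: R × 5.8 = 2592 → R = 447 N.

R_B ≈ 447 N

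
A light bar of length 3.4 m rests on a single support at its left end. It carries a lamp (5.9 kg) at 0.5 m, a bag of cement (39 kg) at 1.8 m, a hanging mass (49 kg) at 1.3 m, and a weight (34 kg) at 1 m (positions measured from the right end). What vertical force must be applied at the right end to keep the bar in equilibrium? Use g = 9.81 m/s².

About the left end:
Lamp: 5.9 × 9.81 = 57.88 N down at 0.5 m → arm 2.9 m, τ = 57.88 × 2.9 = 167.9 N·m clockwise.
Bag of cement: 39 × 9.81 = 382.6 N down at 1.8 m → arm 1.6 m, τ = 382.6 × 1.6 = 612.2 N·m clockwise.
Hanging mass: 49 × 9.81 = 480.7 N down at 1.3 m → arm 2.1 m, τ = 480.7 × 2.1 = 1009 N·m clockwise.
Weight: 34 × 9.81 = 333.5 N down at 1 m → arm 2.4 m, τ = 333.5 × 2.4 = 800.4 N·m clockwise.
Net moment of the loads = 2590 N·m clockwise.
The upward force F acts at the right end, arm 3.4 m, giving F × 3.4 counterclockwise.
Setting net torque to zero: F × 3.4 = 2590 → F = 2590 / 3.4 = 762 N.

F ≈ 762 N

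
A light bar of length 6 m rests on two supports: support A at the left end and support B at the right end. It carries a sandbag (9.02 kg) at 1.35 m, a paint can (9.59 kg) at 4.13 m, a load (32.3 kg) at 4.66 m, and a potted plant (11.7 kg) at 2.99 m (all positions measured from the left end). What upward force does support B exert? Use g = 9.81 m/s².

R_B ≈ 388 N

About support A:
Sandbag: 9.02 × 9.81 = 88.49 N down at 1.35 m → arm 1.35 m, τ = 88.49 × 1.35 = 119.5 N·m clockwise.
Paint can: 9.59 × 9.81 = 94.08 N down at 4.13 m → arm 4.13 m, τ = 94.08 × 4.13 = 388.6 N·m clockwise.
Load: 32.3 × 9.81 = 316.9 N down at 4.66 m → arm 4.66 m, τ = 316.9 × 4.66 = 1477 N·m clockwise.
Potted plant: 11.7 × 9.81 = 114.8 N down at 2.99 m → arm 2.99 m, τ = 114.8 × 2.99 = 343.3 N·m clockwise.
Net load moment about support A = 2328 N·m clockwise.
Reaction R at support B is upward at 6 m, arm 6 m → moment R × 6 counterclockwise.
Στ = 0 ⇒ R × 6 = 2328 ⇒ R = 388 N.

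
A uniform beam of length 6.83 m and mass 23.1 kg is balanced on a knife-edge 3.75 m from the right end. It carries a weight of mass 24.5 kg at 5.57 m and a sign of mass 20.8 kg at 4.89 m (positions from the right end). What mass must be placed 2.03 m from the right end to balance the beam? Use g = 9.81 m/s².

About the knife-edge (at 3.75 m from the right end):
Beam weight: 23.1 × 9.81 = 226.6 N down at 3.415 m → arm 0.335 m, τ = 226.6 × 0.335 = 75.91 N·m clockwise.
Weight: 24.5 × 9.81 = 240.3 N down at 5.57 m → arm 1.82 m, τ = 240.3 × 1.82 = 437.3 N·m counterclockwise.
Sign: 20.8 × 9.81 = 204 N down at 4.89 m → arm 1.14 m, τ = 204 × 1.14 = 232.6 N·m counterclockwise.
Net moment of known loads = 594 N·m counterclockwise.
An unknown mass m at 2.03 m has arm 1.72 m; its moment is m·g·1.72 clockwise.
Balancing moments: m × 9.81 × 1.72 = 594, giving m = 594 / (9.81 × 1.72) = 35.2 kg.

m ≈ 35.2 kg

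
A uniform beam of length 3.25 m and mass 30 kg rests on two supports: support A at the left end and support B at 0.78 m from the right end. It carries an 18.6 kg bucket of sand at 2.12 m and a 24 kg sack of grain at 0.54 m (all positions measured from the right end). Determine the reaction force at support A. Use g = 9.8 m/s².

Sum moments about support B (its reaction then has zero moment arm).
Beam weight: 30 × 9.8 = 294 N down at 1.625 m → arm 0.845 m, τ = 294 × 0.845 = 248.4 N·m counterclockwise.
Bucket of sand: 18.6 × 9.8 = 182.3 N down at 2.12 m → arm 1.34 m, τ = 182.3 × 1.34 = 244.3 N·m counterclockwise.
Sack of grain: 24 × 9.8 = 235.2 N down at 0.54 m → arm 0.24 m, τ = 235.2 × 0.24 = 56.45 N·m clockwise.
Net load moment about support B = 436.3 N·m counterclockwise.
Reaction R at support A is upward at 3.25 m, arm 2.47 m → moment R × 2.47 clockwise.
Στ = 0 ⇒ R × 2.47 = 436.3 ⇒ R = 177 N.

R_A ≈ 177 N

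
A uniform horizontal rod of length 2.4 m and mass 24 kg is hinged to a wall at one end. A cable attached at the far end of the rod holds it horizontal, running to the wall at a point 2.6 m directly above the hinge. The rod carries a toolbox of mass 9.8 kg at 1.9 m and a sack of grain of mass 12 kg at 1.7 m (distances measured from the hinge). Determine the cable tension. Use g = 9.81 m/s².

Choose the hinge as the axis so the unknown hinge reaction has zero arm there.
Beam weight: 24 × 9.81 = 235.4 N down at 1.2 m → arm 1.2 m, τ = 235.4 × 1.2 = 282.5 N·m clockwise.
Toolbox: 9.8 × 9.81 = 96.14 N down at 1.9 m → arm 1.9 m, τ = 96.14 × 1.9 = 182.7 N·m clockwise.
Sack of grain: 12 × 9.81 = 117.7 N down at 1.7 m → arm 1.7 m, τ = 117.7 × 1.7 = 200.1 N·m clockwise.
Total clockwise load moment = 665.3 N·m.
The cable tension T acts at 2.4 m; only its component perpendicular to the rod, T sinθ, produces torque. sinθ = h/√(h²+d²) = 2.6/√(2.6²+2.4²) = 0.7348.
For rotational equilibrium, T × 2.4 × 0.7348 = 665.3, so T = 665.3 / 1.764 = 377 N.

T ≈ 377 N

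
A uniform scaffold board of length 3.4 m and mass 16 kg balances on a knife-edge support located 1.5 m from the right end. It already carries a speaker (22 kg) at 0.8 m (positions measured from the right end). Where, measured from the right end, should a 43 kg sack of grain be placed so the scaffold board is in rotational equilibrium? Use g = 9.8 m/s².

x ≈ 1.78 m from the right end

About the knife-edge support (at 1.5 m from the right end):
Beam weight: 16 × 9.8 = 156.8 N down at 1.7 m → arm 0.2 m, τ = 156.8 × 0.2 = 31.36 N·m counterclockwise.
Speaker: 22 × 9.8 = 215.6 N down at 0.8 m → arm 0.7 m, τ = 215.6 × 0.7 = 150.9 N·m clockwise.
Net moment of existing loads = 119.5 N·m clockwise.
The sack of grain weighs 43 × 9.8 = 421.4 N and must supply an equal counterclockwise moment, so its lever arm about the knife-edge support is 119.5 / 421.4 = 0.284 m.
That puts it at 1.5 + 0.284 = 1.78 m from the right end.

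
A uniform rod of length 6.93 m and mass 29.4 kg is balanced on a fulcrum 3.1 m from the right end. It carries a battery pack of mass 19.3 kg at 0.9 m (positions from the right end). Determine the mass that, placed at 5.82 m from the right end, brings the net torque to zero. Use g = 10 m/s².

Choose the fulcrum (at 3.1 m from the right end) as the axis so the support reaction has zero arm there.
Beam weight: 29.4 × 10 = 294 N down at 3.465 m → arm 0.365 m, τ = 294 × 0.365 = 107.3 N·m counterclockwise.
Battery pack: 19.3 × 10 = 193 N down at 0.9 m → arm 2.2 m, τ = 193 × 2.2 = 424.6 N·m clockwise.
Net moment of known loads = 317.3 N·m clockwise.
An unknown mass m at 5.82 m has arm 2.72 m; its moment is m·g·2.72 counterclockwise.
Setting net torque to zero: m × 10 × 2.72 = 317.3 → m = 317.3 / (10 × 2.72) = 11.7 kg.

m ≈ 11.7 kg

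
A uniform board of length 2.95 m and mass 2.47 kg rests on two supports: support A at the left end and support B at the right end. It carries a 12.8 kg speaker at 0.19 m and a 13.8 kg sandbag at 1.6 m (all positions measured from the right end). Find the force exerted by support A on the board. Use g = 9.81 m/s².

R_A ≈ 93.6 N

Taking torques about support B:
Beam weight: 2.47 × 9.81 = 24.23 N down at 1.475 m → arm 1.475 m, τ = 24.23 × 1.475 = 35.74 N·m counterclockwise.
Speaker: 12.8 × 9.81 = 125.6 N down at 0.19 m → arm 0.19 m, τ = 125.6 × 0.19 = 23.86 N·m counterclockwise.
Sandbag: 13.8 × 9.81 = 135.4 N down at 1.6 m → arm 1.6 m, τ = 135.4 × 1.6 = 216.6 N·m counterclockwise.
Net load moment about support B = 276.2 N·m counterclockwise.
Reaction R at support A is upward at 2.95 m, arm 2.95 m → moment R × 2.95 clockwise.
Setting net torque to zero: R × 2.95 = 276.2 → R = 93.6 N.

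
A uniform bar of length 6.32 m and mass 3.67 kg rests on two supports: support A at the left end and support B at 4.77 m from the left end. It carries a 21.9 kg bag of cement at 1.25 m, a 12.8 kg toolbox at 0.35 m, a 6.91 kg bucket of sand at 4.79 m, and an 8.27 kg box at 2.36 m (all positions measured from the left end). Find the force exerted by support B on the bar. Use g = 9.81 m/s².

Taking torques about support A:
Beam weight: 3.67 × 9.81 = 36 N down at 3.16 m → arm 3.16 m, τ = 36 × 3.16 = 113.8 N·m clockwise.
Bag of cement: 21.9 × 9.81 = 214.8 N down at 1.25 m → arm 1.25 m, τ = 214.8 × 1.25 = 268.5 N·m clockwise.
Toolbox: 12.8 × 9.81 = 125.6 N down at 0.35 m → arm 0.35 m, τ = 125.6 × 0.35 = 43.96 N·m clockwise.
Bucket of sand: 6.91 × 9.81 = 67.79 N down at 4.79 m → arm 4.79 m, τ = 67.79 × 4.79 = 324.7 N·m clockwise.
Box: 8.27 × 9.81 = 81.13 N down at 2.36 m → arm 2.36 m, τ = 81.13 × 2.36 = 191.5 N·m clockwise.
Net load moment about support A = 942.5 N·m clockwise.
Reaction R at support B is upward at 4.77 m, arm 4.77 m → moment R × 4.77 counterclockwise.
Setting net torque to zero: R × 4.77 = 942.5 → R = 198 N.

R_B ≈ 198 N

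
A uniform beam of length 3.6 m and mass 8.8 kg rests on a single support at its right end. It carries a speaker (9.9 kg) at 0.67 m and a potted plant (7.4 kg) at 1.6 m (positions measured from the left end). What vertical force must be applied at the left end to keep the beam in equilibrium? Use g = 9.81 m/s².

Choose the right end as the axis so the unknown pivot reaction has zero arm there.
Beam weight: 8.8 × 9.81 = 86.33 N down at 1.8 m → arm 1.8 m, τ = 86.33 × 1.8 = 155.4 N·m counterclockwise.
Speaker: 9.9 × 9.81 = 97.12 N down at 0.67 m → arm 2.93 m, τ = 97.12 × 2.93 = 284.6 N·m counterclockwise.
Potted plant: 7.4 × 9.81 = 72.59 N down at 1.6 m → arm 2 m, τ = 72.59 × 2 = 145.2 N·m counterclockwise.
Net moment of the loads = 585.2 N·m counterclockwise.
The upward force F acts at the left end, arm 3.6 m, giving F × 3.6 clockwise.
For rotational equilibrium, F × 3.6 = 585.2, so F = 585.2 / 3.6 = 163 N.

F ≈ 163 N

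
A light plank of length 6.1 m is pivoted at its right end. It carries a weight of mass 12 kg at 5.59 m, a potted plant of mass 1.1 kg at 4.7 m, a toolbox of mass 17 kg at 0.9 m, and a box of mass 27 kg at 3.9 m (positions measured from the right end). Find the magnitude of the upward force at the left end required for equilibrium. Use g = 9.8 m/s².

Sum moments about the right end (the unknown pivot reaction has zero arm there).
Weight: 12 × 9.8 = 117.6 N down at 5.59 m → arm 5.59 m, τ = 117.6 × 5.59 = 657.4 N·m counterclockwise.
Potted plant: 1.1 × 9.8 = 10.78 N down at 4.7 m → arm 4.7 m, τ = 10.78 × 4.7 = 50.67 N·m counterclockwise.
Toolbox: 17 × 9.8 = 166.6 N down at 0.9 m → arm 0.9 m, τ = 166.6 × 0.9 = 149.9 N·m counterclockwise.
Box: 27 × 9.8 = 264.6 N down at 3.9 m → arm 3.9 m, τ = 264.6 × 3.9 = 1032 N·m counterclockwise.
Net moment of the loads = 1890 N·m counterclockwise.
The upward force F acts at the left end, arm 6.1 m, giving F × 6.1 clockwise.
Balancing moments: F × 6.1 = 1890, giving F = 1890 / 6.1 = 310 N.

F ≈ 310 N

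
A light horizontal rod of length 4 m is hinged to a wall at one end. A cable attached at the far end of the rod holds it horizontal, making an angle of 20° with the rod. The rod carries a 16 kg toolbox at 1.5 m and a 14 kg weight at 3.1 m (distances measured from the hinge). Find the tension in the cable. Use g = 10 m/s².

T ≈ 493 N

Sum moments about the hinge (the unknown hinge reaction has zero arm there).
Toolbox: 16 × 10 = 160 N down at 1.5 m → arm 1.5 m, τ = 160 × 1.5 = 240 N·m clockwise.
Weight: 14 × 10 = 140 N down at 3.1 m → arm 3.1 m, τ = 140 × 3.1 = 434 N·m clockwise.
Total clockwise load moment = 674 N·m.
The cable tension T acts at 4 m; only its component perpendicular to the rod, T sinθ, produces torque. sin 20° = 0.342.
Στ = 0 ⇒ T × 4 × 0.342 = 674 ⇒ T = 674 / 1.368 = 493 N.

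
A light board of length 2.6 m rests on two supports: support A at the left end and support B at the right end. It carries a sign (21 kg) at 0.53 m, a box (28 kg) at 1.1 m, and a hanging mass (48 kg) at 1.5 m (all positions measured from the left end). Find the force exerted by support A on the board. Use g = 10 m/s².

R_A ≈ 532 N

Choose support B as the axis so its reaction then has zero moment arm.
Sign: 21 × 10 = 210 N down at 0.53 m → arm 2.07 m, τ = 210 × 2.07 = 434.7 N·m counterclockwise.
Box: 28 × 10 = 280 N down at 1.1 m → arm 1.5 m, τ = 280 × 1.5 = 420 N·m counterclockwise.
Hanging mass: 48 × 10 = 480 N down at 1.5 m → arm 1.1 m, τ = 480 × 1.1 = 528 N·m counterclockwise.
Net load moment about support B = 1383 N·m counterclockwise.
Reaction R at support A is upward at 0 m, arm 2.6 m → moment R × 2.6 clockwise.
Balancing moments: R × 2.6 = 1383, giving R = 532 N.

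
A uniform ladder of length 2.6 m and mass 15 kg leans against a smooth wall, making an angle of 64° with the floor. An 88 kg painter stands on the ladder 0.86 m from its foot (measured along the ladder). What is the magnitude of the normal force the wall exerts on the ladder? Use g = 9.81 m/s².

N_wall ≈ 175 N

About the foot of the ladder:
Ladder weight 15×9.81 = 147.2 N acts at 1.3 m along the ladder; its horizontal arm is 1.3·cos64° = 0.5699 m → τ = 83.89 N·m clockwise.
Painter: 88×9.81 = 863.3 N at 0.86 m → arm 0.377 m → τ = 325.5 N·m clockwise.
Wall normal N acts horizontally at the top; its moment arm is the height L sinθ = 2.6·sin64° = 2.337 m, counterclockwise.
For rotational equilibrium, N × 2.337 = 409.4, so N = 175 N.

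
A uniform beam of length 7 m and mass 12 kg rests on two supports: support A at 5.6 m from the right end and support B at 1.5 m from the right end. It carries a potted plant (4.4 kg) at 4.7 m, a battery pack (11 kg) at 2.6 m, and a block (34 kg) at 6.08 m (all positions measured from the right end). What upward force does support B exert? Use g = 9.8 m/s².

R_B ≈ 110 N

Taking torques about support A:
Beam weight: 12 × 9.8 = 117.6 N down at 3.5 m → arm 2.1 m, τ = 117.6 × 2.1 = 247 N·m clockwise.
Potted plant: 4.4 × 9.8 = 43.12 N down at 4.7 m → arm 0.9 m, τ = 43.12 × 0.9 = 38.81 N·m clockwise.
Battery pack: 11 × 9.8 = 107.8 N down at 2.6 m → arm 3 m, τ = 107.8 × 3 = 323.4 N·m clockwise.
Block: 34 × 9.8 = 333.2 N down at 6.08 m → arm 0.48 m, τ = 333.2 × 0.48 = 159.9 N·m counterclockwise.
Net load moment about support A = 449.3 N·m clockwise.
Reaction R at support B is upward at 1.5 m, arm 4.1 m → moment R × 4.1 counterclockwise.
Setting net torque to zero: R × 4.1 = 449.3 → R = 110 N.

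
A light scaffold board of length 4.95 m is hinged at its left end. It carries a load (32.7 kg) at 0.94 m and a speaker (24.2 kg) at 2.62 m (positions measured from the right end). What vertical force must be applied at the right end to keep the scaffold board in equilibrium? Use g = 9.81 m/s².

Taking torques about the left end:
Load: 32.7 × 9.81 = 320.8 N down at 0.94 m → arm 4.01 m, τ = 320.8 × 4.01 = 1286 N·m clockwise.
Speaker: 24.2 × 9.81 = 237.4 N down at 2.62 m → arm 2.33 m, τ = 237.4 × 2.33 = 553.1 N·m clockwise.
Net moment of the loads = 1839 N·m clockwise.
The upward force F acts at the right end, arm 4.95 m, giving F × 4.95 counterclockwise.
Balancing moments: F × 4.95 = 1839, giving F = 1839 / 4.95 = 372 N.

F ≈ 372 N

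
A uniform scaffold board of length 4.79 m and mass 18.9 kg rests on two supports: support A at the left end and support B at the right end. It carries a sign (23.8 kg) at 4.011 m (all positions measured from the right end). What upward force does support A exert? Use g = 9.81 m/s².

R_A ≈ 288 N

Sum moments about support B (its reaction then has zero moment arm).
Beam weight: 18.9 × 9.81 = 185.4 N down at 2.395 m → arm 2.395 m, τ = 185.4 × 2.395 = 444 N·m counterclockwise.
Sign: 23.8 × 9.81 = 233.5 N down at 4.011 m → arm 4.011 m, τ = 233.5 × 4.011 = 936.6 N·m counterclockwise.
Net load moment about support B = 1381 N·m counterclockwise.
Reaction R at support A is upward at 4.79 m, arm 4.79 m → moment R × 4.79 clockwise.
Στ = 0 ⇒ R × 4.79 = 1381 ⇒ R = 288 N.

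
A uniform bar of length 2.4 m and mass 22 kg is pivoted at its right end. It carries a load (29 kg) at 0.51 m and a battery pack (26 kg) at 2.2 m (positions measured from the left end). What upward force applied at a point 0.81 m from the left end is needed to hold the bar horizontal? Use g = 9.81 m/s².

F ≈ 533 N

Taking torques about the right end:
Beam weight: 22 × 9.81 = 215.8 N down at 1.2 m → arm 1.2 m, τ = 215.8 × 1.2 = 259 N·m counterclockwise.
Load: 29 × 9.81 = 284.5 N down at 0.51 m → arm 1.89 m, τ = 284.5 × 1.89 = 537.7 N·m counterclockwise.
Battery pack: 26 × 9.81 = 255.1 N down at 2.2 m → arm 0.2 m, τ = 255.1 × 0.2 = 51.02 N·m counterclockwise.
Net moment of the loads = 847.7 N·m counterclockwise.
The upward force F acts at a point 0.81 m from the left end, arm 1.59 m, giving F × 1.59 clockwise.
Balancing moments: F × 1.59 = 847.7, giving F = 847.7 / 1.59 = 533 N.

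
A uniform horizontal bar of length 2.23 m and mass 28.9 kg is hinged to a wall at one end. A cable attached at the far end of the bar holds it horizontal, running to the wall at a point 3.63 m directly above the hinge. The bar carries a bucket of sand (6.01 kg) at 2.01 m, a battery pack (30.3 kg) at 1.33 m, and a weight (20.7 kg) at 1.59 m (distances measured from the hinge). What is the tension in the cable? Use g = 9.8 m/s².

About the hinge:
Beam weight: 28.9 × 9.8 = 283.2 N down at 1.115 m → arm 1.115 m, τ = 283.2 × 1.115 = 315.8 N·m clockwise.
Bucket of sand: 6.01 × 9.8 = 58.9 N down at 2.01 m → arm 2.01 m, τ = 58.9 × 2.01 = 118.4 N·m clockwise.
Battery pack: 30.3 × 9.8 = 296.9 N down at 1.33 m → arm 1.33 m, τ = 296.9 × 1.33 = 394.9 N·m clockwise.
Weight: 20.7 × 9.8 = 202.9 N down at 1.59 m → arm 1.59 m, τ = 202.9 × 1.59 = 322.6 N·m clockwise.
Total clockwise load moment = 1152 N·m.
The cable tension T acts at 2.23 m; only its component perpendicular to the bar, T sinθ, produces torque. sinθ = h/√(h²+d²) = 3.63/√(3.63²+2.23²) = 0.8521.
Στ = 0 ⇒ T × 2.23 × 0.8521 = 1152 ⇒ T = 1152 / 1.9 = 606 N.

T ≈ 606 N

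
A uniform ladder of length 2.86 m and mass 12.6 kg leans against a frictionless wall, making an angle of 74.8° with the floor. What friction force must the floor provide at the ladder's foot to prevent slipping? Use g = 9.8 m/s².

Choose the foot of the ladder as the axis so the floor normal and friction both act there and drop out.
Ladder weight 12.6×9.8 = 123.5 N acts at 1.43 m along the ladder; its horizontal arm is 1.43·cos74.8° = 0.3749 m → τ = 46.3 N·m clockwise.
Wall normal N acts horizontally at the top; its moment arm is the height L sinθ = 2.86·sin74.8° = 2.76 m, counterclockwise.
Στ = 0 ⇒ N × 2.76 = 46.3 ⇒ N = 16.8 N.
ΣFx = 0: friction at the foot balances the wall's push, so f = N_wall = 16.8 N.

f ≈ 16.8 N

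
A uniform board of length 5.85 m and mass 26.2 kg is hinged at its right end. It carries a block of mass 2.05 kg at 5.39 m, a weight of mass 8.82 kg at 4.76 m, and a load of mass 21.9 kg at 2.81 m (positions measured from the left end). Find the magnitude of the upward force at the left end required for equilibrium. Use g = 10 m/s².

F ≈ 263 N

Take moments about the right end.
Beam weight: 26.2 × 10 = 262 N down at 2.925 m → arm 2.925 m, τ = 262 × 2.925 = 766.3 N·m counterclockwise.
Block: 2.05 × 10 = 20.5 N down at 5.39 m → arm 0.46 m, τ = 20.5 × 0.46 = 9.43 N·m counterclockwise.
Weight: 8.82 × 10 = 88.2 N down at 4.76 m → arm 1.09 m, τ = 88.2 × 1.09 = 96.14 N·m counterclockwise.
Load: 21.9 × 10 = 219 N down at 2.81 m → arm 3.04 m, τ = 219 × 3.04 = 665.8 N·m counterclockwise.
Net moment of the loads = 1538 N·m counterclockwise.
The upward force F acts at the left end, arm 5.85 m, giving F × 5.85 clockwise.
Balancing moments: F × 5.85 = 1538, giving F = 1538 / 5.85 = 263 N.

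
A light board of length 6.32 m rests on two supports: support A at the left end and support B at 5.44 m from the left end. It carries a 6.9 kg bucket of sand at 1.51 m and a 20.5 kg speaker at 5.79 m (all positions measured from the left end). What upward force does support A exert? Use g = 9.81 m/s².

Sum moments about support B (its reaction then has zero moment arm).
Bucket of sand: 6.9 × 9.81 = 67.69 N down at 1.51 m → arm 3.93 m, τ = 67.69 × 3.93 = 266 N·m counterclockwise.
Speaker: 20.5 × 9.81 = 201.1 N down at 5.79 m → arm 0.35 m, τ = 201.1 × 0.35 = 70.38 N·m clockwise.
Net load moment about support B = 195.6 N·m counterclockwise.
Reaction R at support A is upward at 0 m, arm 5.44 m → moment R × 5.44 clockwise.
Balancing moments: R × 5.44 = 195.6, giving R = 36 N.

R_A ≈ 36 N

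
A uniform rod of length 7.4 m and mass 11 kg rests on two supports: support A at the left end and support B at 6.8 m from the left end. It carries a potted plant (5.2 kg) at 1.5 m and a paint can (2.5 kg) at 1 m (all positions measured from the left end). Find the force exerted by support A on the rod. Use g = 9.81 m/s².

Choose support B as the axis so its reaction then has zero moment arm.
Beam weight: 11 × 9.81 = 107.9 N down at 3.7 m → arm 3.1 m, τ = 107.9 × 3.1 = 334.5 N·m counterclockwise.
Potted plant: 5.2 × 9.81 = 51.01 N down at 1.5 m → arm 5.3 m, τ = 51.01 × 5.3 = 270.4 N·m counterclockwise.
Paint can: 2.5 × 9.81 = 24.53 N down at 1 m → arm 5.8 m, τ = 24.53 × 5.8 = 142.3 N·m counterclockwise.
Net load moment about support B = 747.2 N·m counterclockwise.
Reaction R at support A is upward at 0 m, arm 6.8 m → moment R × 6.8 clockwise.
Setting net torque to zero: R × 6.8 = 747.2 → R = 110 N.

R_A ≈ 110 N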